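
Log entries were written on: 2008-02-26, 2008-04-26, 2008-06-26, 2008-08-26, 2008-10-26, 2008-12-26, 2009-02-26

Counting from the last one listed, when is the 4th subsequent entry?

2009-10-26

The day-of-month is always 26 (60, 61, 61, 61, 61, 62 days between events).
So this recurs on the 26th of every 2 months.
April 2009: 2009-04-26.
June 2009: 2009-06-26.
Next: August 2009 → 2009-08-26.
Next: October 2009 → 2009-10-26.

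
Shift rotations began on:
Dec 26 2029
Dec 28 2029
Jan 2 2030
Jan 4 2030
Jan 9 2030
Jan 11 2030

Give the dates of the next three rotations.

Gaps: 2, 5, 2, 5, 2 days — not constant, but cyclic with period 2.
The events fall on every Wednesday and Friday.
Next Wednesday: Jan 16 2030.
Next Friday: Jan 18 2030.
The following Wednesday is Jan 23 2030.

Jan 16 2030, Jan 18 2030, Jan 23 2030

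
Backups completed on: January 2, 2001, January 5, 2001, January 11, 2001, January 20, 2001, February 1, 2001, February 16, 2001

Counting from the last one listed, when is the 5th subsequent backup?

The spacing grows by 3 each time: 3, 6, 9, 12, 15 days.
Next gap: 18 days. February 16, 2001 + 18 days = March 6, 2001.
Next gap: 21 days. March 6, 2001 + 21 days = March 27, 2001.
Next gap: 24 days. March 27, 2001 + 24 days = April 20, 2001.
Next gap: 27 days. April 20, 2001 + 27 days = May 17, 2001.
Next gap: 30 days. May 17, 2001 + 30 days = June 16, 2001.

June 16, 2001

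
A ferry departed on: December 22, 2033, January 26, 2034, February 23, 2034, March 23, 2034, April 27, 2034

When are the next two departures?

May 25, 2034; June 22, 2034

These are Thursdays at 28- or 35-day spacing (35, 28, 28, 35).
The pattern: 4th Thursday of the month.
May 2034 — 4th Thursday is May 25, 2034.
June 2034 — 4th Thursday is June 22, 2034.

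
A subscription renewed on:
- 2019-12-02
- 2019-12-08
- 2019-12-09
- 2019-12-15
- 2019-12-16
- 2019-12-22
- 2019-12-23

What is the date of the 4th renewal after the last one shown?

Gaps: 6, 1, 6, 1, 6, 1 days — not constant, but cyclic with period 2.
The events fall on every Monday and Sunday.
Next Sunday: 2019-12-29.
The following Monday is 2019-12-30.
The following Sunday is 2020-01-05.
The following Monday is 2020-01-06.

2020-01-06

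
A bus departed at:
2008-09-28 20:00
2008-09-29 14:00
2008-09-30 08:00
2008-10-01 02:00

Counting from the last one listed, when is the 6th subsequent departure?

Gaps: 18, 18, 18 hours — each event is 18 hours after the previous one.
2008-10-01 02:00 + 18 h = 2008-10-01 20:00.
2008-10-01 20:00 + 18 h = 2008-10-02 14:00.
2008-10-02 14:00 + 18 h = 2008-10-03 08:00.
2008-10-03 08:00 + 18 h = 2008-10-04 02:00.
2008-10-04 02:00 + 18 h = 2008-10-04 20:00.
2008-10-04 20:00 + 18 h = 2008-10-05 14:00.

2008-10-05 14:00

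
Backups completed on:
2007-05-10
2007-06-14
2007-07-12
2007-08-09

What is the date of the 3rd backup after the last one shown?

2007-11-08

These are Thursdays at 28- or 35-day spacing (35, 28, 28).
The pattern: 2nd Thursday of the month.
September 2007 — 2nd Thursday is 2007-09-13.
October 2007 — 2nd Thursday is 2007-10-11.
2nd Thursday of November 2007: 2007-11-08.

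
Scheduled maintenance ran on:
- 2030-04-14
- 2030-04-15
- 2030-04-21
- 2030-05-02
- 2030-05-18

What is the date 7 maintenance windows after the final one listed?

2031-01-25

Intervals are 1, 6, 11, 16 days — an arithmetic progression with common difference 5.
Next gap: 21 days. 2030-05-18 + 21 days = 2030-06-08.
Next gap: 26 days. 2030-06-08 + 26 days = 2030-07-04.
Next gap: 31 days. 2030-07-04 + 31 days = 2030-08-04.
Next gap: 36 days. 2030-08-04 + 36 days = 2030-09-09.
Next gap: 41 days. 2030-09-09 + 41 days = 2030-10-20.
Next gap: 46 days. 2030-10-20 + 46 days = 2030-12-05.
Next gap: 51 days. 2030-12-05 + 51 days = 2031-01-25.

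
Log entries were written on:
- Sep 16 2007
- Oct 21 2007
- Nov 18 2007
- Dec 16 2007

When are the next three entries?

These are Sundays at 28- or 35-day spacing (35, 28, 28).
The pattern: 3rd Sunday of the month.
3rd Sunday of January 2008: Jan 20 2008.
February 2008 — 3rd Sunday is Feb 17 2008.
March 2008 — 3rd Sunday is Mar 16 2008.

Jan 20 2008, Feb 17 2008, Mar 16 2008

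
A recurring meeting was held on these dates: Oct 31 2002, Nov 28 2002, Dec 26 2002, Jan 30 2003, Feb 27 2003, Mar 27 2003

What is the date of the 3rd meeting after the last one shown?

Jun 26 2003

Every date is a Thursday; gaps 28, 28, 35, 28, 28 days.
Each is the last Thursday of its month (at least one falls on the 29th or later, ruling out '4th Thursday').
April 2003 ends with Thursday Apr 24 2003.
May 2003 ends with Thursday May 29 2003.
Last Thursday of June 2003: Jun 26 2003.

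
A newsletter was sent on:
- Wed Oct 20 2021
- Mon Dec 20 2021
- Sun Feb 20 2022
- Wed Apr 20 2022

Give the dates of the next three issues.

Gaps: 61, 62, 59 days — not constant. Every event is on the 20th of the month.
Pattern: the 20th of every 2 months.
June 2022: Mon Jun 20 2022.
Next: August 2022 → Sat Aug 20 2022.
October 2022: Thu Oct 20 2022.

Mon Jun 20 2022, Sat Aug 20 2022, Thu Oct 20 2022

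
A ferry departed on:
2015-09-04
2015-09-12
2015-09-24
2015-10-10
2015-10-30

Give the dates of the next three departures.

2015-11-23, 2015-12-21, 2016-01-22

Intervals are 8, 12, 16, 20 days — an arithmetic progression with common difference 4.
Next gap: 24 days. 2015-10-30 + 24 days = 2015-11-23.
Next gap: 28 days. 2015-11-23 + 28 days = 2015-12-21.
Next gap: 32 days. 2015-12-21 + 32 days = 2016-01-22.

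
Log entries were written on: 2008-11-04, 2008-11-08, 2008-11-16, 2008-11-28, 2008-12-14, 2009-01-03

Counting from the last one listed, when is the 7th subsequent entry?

2009-09-12

Gaps: 4, 8, 12, 16, 20 days — each gap is 4 larger than the previous one.
Next gap: 24 days. 2009-01-03 + 24 days = 2009-01-27.
Next gap: 28 days. 2009-01-27 + 28 days = 2009-02-24.
Next gap: 32 days. 2009-02-24 + 32 days = 2009-03-28.
Next gap: 36 days. 2009-03-28 + 36 days = 2009-05-03.
Next gap: 40 days. 2009-05-03 + 40 days = 2009-06-12.
Next gap: 44 days. 2009-06-12 + 44 days = 2009-07-26.
Next gap: 48 days. 2009-07-26 + 48 days = 2009-09-12.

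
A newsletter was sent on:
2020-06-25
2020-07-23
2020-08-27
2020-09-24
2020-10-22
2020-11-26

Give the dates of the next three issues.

Gaps: 28, 35, 28, 28, 35 days — a mix of 28 and 35. Every date is a Thursday.
Each is the 4th Thursday of its month.
December 2020 — 4th Thursday is 2020-12-24.
4th Thursday of January 2021: 2021-01-28.
4th Thursday of February 2021: 2021-02-25.

2020-12-24, 2021-01-28, 2021-02-25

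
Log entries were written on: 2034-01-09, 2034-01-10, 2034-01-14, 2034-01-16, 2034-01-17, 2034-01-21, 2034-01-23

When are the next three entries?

2034-01-24, 2034-01-28, 2034-01-30

The gap pattern 1, 4, 2, 1, 4, 2 repeats every 3 events.
These are the Mondays, Tuesdays and Saturdays of each week.
Next Tuesday: 2034-01-24.
The following Saturday is 2034-01-28.
Next Monday: 2034-01-30.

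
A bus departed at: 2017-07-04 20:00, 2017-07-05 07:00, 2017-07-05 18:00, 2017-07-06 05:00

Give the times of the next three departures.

2017-07-06 16:00, 2017-07-07 03:00, 2017-07-07 14:00

Spacing: 11, 11, 11 h — constant 11 h.
2017-07-06 05:00 + 11 h = 2017-07-06 16:00.
2017-07-06 16:00 + 11 h = 2017-07-07 03:00.
2017-07-07 03:00 + 11 h = 2017-07-07 14:00.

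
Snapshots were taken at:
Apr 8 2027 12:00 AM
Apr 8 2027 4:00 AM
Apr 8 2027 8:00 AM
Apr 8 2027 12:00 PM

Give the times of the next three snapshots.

Spacing: 4, 4, 4 h — constant 4 h.
Apr 8 2027 12:00 PM + 4 h = Apr 8 2027 4:00 PM.
Apr 8 2027 4:00 PM + 4 h = Apr 8 2027 8:00 PM.
Apr 8 2027 8:00 PM + 4 h = Apr 9 2027 12:00 AM.

Apr 8 2027 4:00 PM, Apr 8 2027 8:00 PM, Apr 9 2027 12:00 AM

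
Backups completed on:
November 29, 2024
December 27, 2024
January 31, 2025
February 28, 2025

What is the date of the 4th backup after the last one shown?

These are Fridays with 28, 35, 28-day gaps.
Each is the final Friday of its month — November 29, 2024 is past the 28th, so '4th Friday' doesn't fit.
Last Friday of March 2025: March 28, 2025.
April 2025 ends with Friday April 25, 2025.
Last Friday of May 2025: May 30, 2025.
June 2025 ends with Friday June 27, 2025.

June 27, 2025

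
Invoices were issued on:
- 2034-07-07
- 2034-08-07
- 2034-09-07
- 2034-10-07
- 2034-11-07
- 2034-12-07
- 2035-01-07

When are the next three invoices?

The day-of-month is always 7 (31, 31, 30, 31, 30, 31 days between events).
So this recurs on the 7th of each month.
February 2035: 2035-02-07.
Next: March 2035 → 2035-03-07.
April 2035: 2035-04-07.

2035-02-07, 2035-03-07, 2035-04-07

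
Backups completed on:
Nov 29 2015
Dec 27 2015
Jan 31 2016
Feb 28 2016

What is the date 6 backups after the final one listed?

Aug 28 2016

All Sundays; the gaps (28, 35, 28) vary with month length.
This is the last Sunday of each month.
March 2016 ends with Sunday Mar 27 2016.
Last Sunday of April 2016: Apr 24 2016.
Last Sunday of May 2016: May 29 2016.
Last Sunday of June 2016: Jun 26 2016.
Last Sunday of July 2016: Jul 31 2016.
August 2016 ends with Sunday Aug 28 2016.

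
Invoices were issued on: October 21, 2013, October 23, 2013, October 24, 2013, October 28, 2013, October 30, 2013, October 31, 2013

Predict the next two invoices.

Every event lands on a Monday or Wednesday or Thursday (gaps cycle 2, 1, 4, 2, 1).
So the schedule is: every Monday, Wednesday and Thursday.
The following Monday is November 4, 2013.
The following Wednesday is November 6, 2013.

November 4, 2013; November 6, 2013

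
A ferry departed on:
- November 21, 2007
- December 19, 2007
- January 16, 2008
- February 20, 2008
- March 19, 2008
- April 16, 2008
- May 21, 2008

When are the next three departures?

June 18, 2008; July 16, 2008; August 20, 2008

All dates are Wednesdays, 28, 28, 35, 28, 28, 35 days apart.
Specifically, the 3rd Wednesday of each month.
3rd Wednesday of June 2008: June 18, 2008.
July 2008 — 3rd Wednesday is July 16, 2008.
August 2008 — 3rd Wednesday is August 20, 2008.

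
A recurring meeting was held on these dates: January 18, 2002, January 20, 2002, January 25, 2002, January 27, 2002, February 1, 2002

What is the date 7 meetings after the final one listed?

The gap pattern 2, 5, 2, 5 repeats every 2 events.
These are the Fridays and Sundays of each week.
The following Sunday is February 3, 2002.
The following Friday is February 8, 2002.
The following Sunday is February 10, 2002.
The following Friday is February 15, 2002.
Next Sunday: February 17, 2002.
The following Friday is February 22, 2002.
The following Sunday is February 24, 2002.

February 24, 2002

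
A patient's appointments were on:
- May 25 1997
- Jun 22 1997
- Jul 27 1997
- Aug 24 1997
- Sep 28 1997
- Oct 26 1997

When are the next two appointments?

Nov 23 1997, Dec 28 1997

These are Sundays at 28- or 35-day spacing (28, 35, 28, 35, 28).
The pattern: 4th Sunday of the month.
November 1997 — 4th Sunday is Nov 23 1997.
4th Sunday of December 1997: Dec 28 1997.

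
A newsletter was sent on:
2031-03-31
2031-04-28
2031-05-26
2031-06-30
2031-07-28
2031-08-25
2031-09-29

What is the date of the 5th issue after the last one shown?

2032-02-23

Every date is a Monday; gaps 28, 28, 35, 28, 28, 35 days.
Each is the last Monday of its month (at least one falls on the 29th or later, ruling out '4th Monday').
October 2031 ends with Monday 2031-10-27.
November 2031 ends with Monday 2031-11-24.
December 2031 ends with Monday 2031-12-29.
January 2032 ends with Monday 2032-01-26.
Last Monday of February 2032: 2032-02-23.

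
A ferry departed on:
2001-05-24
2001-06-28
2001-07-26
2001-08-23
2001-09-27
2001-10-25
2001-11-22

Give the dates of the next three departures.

2001-12-27, 2002-01-24, 2002-02-28

All dates are Thursdays, 35, 28, 28, 35, 28, 28 days apart.
Specifically, the 4th Thursday of each month.
December 2001 — 4th Thursday is 2001-12-27.
4th Thursday of January 2002: 2002-01-24.
4th Thursday of February 2002: 2002-02-28.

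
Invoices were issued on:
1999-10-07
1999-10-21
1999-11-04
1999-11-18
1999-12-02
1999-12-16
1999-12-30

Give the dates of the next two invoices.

2000-01-13, 2000-01-27

The spacing is 14, 14, 14, 14, 14, 14 days — always 14 days.
1999-12-30 + 14 days = 2000-01-13.
2000-01-13 + 14 days = 2000-01-27.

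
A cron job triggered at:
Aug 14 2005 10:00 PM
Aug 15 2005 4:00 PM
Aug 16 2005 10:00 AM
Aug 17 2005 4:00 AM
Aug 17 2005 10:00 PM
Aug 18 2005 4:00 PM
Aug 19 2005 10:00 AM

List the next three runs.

Aug 20 2005 4:00 AM, Aug 20 2005 10:00 PM, Aug 21 2005 4:00 PM

Spacing: 18, 18, 18, 18, 18, 18 h — constant 18 h.
Aug 19 2005 10:00 AM + 18 h = Aug 20 2005 4:00 AM.
Aug 20 2005 4:00 AM + 18 h = Aug 20 2005 10:00 PM.
Aug 20 2005 10:00 PM + 18 h = Aug 21 2005 4:00 PM.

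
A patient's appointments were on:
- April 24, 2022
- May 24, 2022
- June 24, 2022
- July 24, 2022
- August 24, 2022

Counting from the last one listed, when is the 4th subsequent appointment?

The day-of-month is always 24 (30, 31, 30, 31 days between events).
So this recurs on the 24th of each month.
Next: September 2022 → September 24, 2022.
Next: October 2022 → October 24, 2022.
November 2022: November 24, 2022.
Next: December 2022 → December 24, 2022.

December 24, 2022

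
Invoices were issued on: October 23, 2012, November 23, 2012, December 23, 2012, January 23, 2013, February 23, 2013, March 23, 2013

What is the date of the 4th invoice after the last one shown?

July 23, 2013

Each date is the 23rd; the gaps (31, 30, 31, 31, 28) track the month lengths.
The rule is the 23rd of each month.
Next: April 2013 → April 23, 2013.
Next: May 2013 → May 23, 2013.
June 2013: June 23, 2013.
July 2013: July 23, 2013.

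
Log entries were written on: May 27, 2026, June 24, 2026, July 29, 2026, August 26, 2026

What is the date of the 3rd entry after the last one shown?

These are Wednesdays with 28, 35, 28-day gaps.
Each is the final Wednesday of its month — July 29, 2026 is past the 28th, so '4th Wednesday' doesn't fit.
September 2026 ends with Wednesday September 30, 2026.
October 2026 ends with Wednesday October 28, 2026.
Last Wednesday of November 2026: November 25, 2026.

November 25, 2026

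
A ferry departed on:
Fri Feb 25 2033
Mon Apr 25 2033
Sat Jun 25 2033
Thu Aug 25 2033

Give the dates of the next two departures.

Tue Oct 25 2033, Sun Dec 25 2033

The day-of-month is always 25 (59, 61, 61 days between events).
So this recurs on the 25th of every 2 months.
October 2033: Tue Oct 25 2033.
Next: December 2033 → Sun Dec 25 2033.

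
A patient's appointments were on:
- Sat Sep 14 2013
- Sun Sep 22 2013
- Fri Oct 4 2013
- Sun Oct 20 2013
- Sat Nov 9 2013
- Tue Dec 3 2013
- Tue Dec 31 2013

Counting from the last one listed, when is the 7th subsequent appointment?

Tue Nov 4 2014

Intervals are 8, 12, 16, 20, 24, 28 days — an arithmetic progression with common difference 4.
Next gap: 32 days. Tue Dec 31 2013 + 32 days = Sat Feb 1 2014.
Next gap: 36 days. Sat Feb 1 2014 + 36 days = Sun Mar 9 2014.
Next gap: 40 days. Sun Mar 9 2014 + 40 days = Fri Apr 18 2014.
Next gap: 44 days. Fri Apr 18 2014 + 44 days = Sun Jun 1 2014.
Next gap: 48 days. Sun Jun 1 2014 + 48 days = Sat Jul 19 2014.
Next gap: 52 days. Sat Jul 19 2014 + 52 days = Tue Sep 9 2014.
Next gap: 56 days. Tue Sep 9 2014 + 56 days = Tue Nov 4 2014.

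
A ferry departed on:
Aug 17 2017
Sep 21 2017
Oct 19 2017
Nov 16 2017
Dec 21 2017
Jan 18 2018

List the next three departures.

Feb 15 2018, Mar 15 2018, Apr 19 2018

These are Thursdays at 28- or 35-day spacing (35, 28, 28, 35, 28).
The pattern: 3rd Thursday of the month.
3rd Thursday of February 2018: Feb 15 2018.
March 2018 — 3rd Thursday is Mar 15 2018.
April 2018 — 3rd Thursday is Apr 19 2018.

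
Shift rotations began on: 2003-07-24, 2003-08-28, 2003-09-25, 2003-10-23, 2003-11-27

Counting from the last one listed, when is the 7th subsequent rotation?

2004-06-24

Gaps: 35, 28, 28, 35 days — a mix of 28 and 35. Every date is a Thursday.
Each is the 4th Thursday of its month.
4th Thursday of December 2003: 2003-12-25.
January 2004 — 4th Thursday is 2004-01-22.
4th Thursday of February 2004: 2004-02-26.
4th Thursday of March 2004: 2004-03-25.
4th Thursday of April 2004: 2004-04-22.
May 2004 — 4th Thursday is 2004-05-27.
4th Thursday of June 2004: 2004-06-24.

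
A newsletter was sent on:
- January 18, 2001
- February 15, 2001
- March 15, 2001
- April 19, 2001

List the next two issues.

May 17, 2001; June 21, 2001

Gaps: 28, 28, 35 days — a mix of 28 and 35. Every date is a Thursday.
Each is the 3rd Thursday of its month.
May 2001 — 3rd Thursday is May 17, 2001.
3rd Thursday of June 2001: June 21, 2001.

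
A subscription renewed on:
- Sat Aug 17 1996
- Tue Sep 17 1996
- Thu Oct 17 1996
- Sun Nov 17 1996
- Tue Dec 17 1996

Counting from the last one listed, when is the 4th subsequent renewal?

Gaps: 31, 30, 31, 30 days — not constant. Every event is on the 17th of the month.
Pattern: the 17th of each month.
Next: January 1997 → Fri Jan 17 1997.
Next: February 1997 → Mon Feb 17 1997.
Next: March 1997 → Mon Mar 17 1997.
April 1997: Thu Apr 17 1997.

Thu Apr 17 1997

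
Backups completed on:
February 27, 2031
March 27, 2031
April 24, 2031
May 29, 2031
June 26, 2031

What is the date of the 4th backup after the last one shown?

Every date is a Thursday; gaps 28, 28, 35, 28 days.
Each is the last Thursday of its month (at least one falls on the 29th or later, ruling out '4th Thursday').
Last Thursday of July 2031: July 31, 2031.
August 2031 ends with Thursday August 28, 2031.
Last Thursday of September 2031: September 25, 2031.
October 2031 ends with Thursday October 30, 2031.

October 30, 2031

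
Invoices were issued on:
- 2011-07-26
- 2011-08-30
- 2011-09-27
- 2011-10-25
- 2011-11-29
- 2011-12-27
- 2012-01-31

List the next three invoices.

2012-02-28, 2012-03-27, 2012-04-24

All Tuesdays; the gaps (35, 28, 28, 35, 28, 35) vary with month length.
This is the last Tuesday of each month.
Last Tuesday of February 2012: 2012-02-28.
Last Tuesday of March 2012: 2012-03-27.
Last Tuesday of April 2012: 2012-04-24.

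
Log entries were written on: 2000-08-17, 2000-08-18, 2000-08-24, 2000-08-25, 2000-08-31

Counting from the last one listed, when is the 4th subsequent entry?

2000-09-14

Every event lands on a Thursday or Friday (gaps cycle 1, 6, 1, 6).
So the schedule is: every Thursday and Friday.
The following Friday is 2000-09-01.
The following Thursday is 2000-09-07.
Next Friday: 2000-09-08.
Next Thursday: 2000-09-14.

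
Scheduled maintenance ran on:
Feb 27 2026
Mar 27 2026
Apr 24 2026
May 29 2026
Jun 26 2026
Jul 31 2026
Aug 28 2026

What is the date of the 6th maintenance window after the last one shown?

Feb 26 2027

These are Fridays with 28, 28, 35, 28, 35, 28-day gaps.
Each is the final Friday of its month — May 29 2026 is past the 28th, so '4th Friday' doesn't fit.
Last Friday of September 2026: Sep 25 2026.
October 2026 ends with Friday Oct 30 2026.
November 2026 ends with Friday Nov 27 2026.
December 2026 ends with Friday Dec 25 2026.
January 2027 ends with Friday Jan 29 2027.
February 2027 ends with Friday Feb 26 2027.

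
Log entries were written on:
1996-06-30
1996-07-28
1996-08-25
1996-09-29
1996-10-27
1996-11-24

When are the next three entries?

1996-12-29, 1997-01-26, 1997-02-23

These are Sundays with 28, 28, 35, 28, 28-day gaps.
Each is the final Sunday of its month — 1996-06-30 is past the 28th, so '4th Sunday' doesn't fit.
Last Sunday of December 1996: 1996-12-29.
January 1997 ends with Sunday 1997-01-26.
February 1997 ends with Sunday 1997-02-23.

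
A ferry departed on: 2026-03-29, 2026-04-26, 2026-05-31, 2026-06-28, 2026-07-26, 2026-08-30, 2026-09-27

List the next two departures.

These are Sundays with 28, 35, 28, 28, 35, 28-day gaps.
Each is the final Sunday of its month — 2026-03-29 is past the 28th, so '4th Sunday' doesn't fit.
October 2026 ends with Sunday 2026-10-25.
Last Sunday of November 2026: 2026-11-29.

2026-10-25, 2026-11-29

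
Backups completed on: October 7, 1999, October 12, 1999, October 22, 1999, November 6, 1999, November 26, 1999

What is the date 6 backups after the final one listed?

July 8, 2000

The spacing grows by 5 each time: 5, 10, 15, 20 days.
Next gap: 25 days. November 26, 1999 + 25 days = December 21, 1999.
Next gap: 30 days. December 21, 1999 + 30 days = January 20, 2000.
Next gap: 35 days. January 20, 2000 + 35 days = February 24, 2000.
Next gap: 40 days. February 24, 2000 + 40 days = April 4, 2000.
Next gap: 45 days. April 4, 2000 + 45 days = May 19, 2000.
Next gap: 50 days. May 19, 2000 + 50 days = July 8, 2000.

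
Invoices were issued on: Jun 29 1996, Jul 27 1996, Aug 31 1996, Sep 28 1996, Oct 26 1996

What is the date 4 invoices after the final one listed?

Feb 22 1997

All Saturdays; the gaps (28, 35, 28, 28) vary with month length.
This is the last Saturday of each month.
November 1996 ends with Saturday Nov 30 1996.
December 1996 ends with Saturday Dec 28 1996.
January 1997 ends with Saturday Jan 25 1997.
February 1997 ends with Saturday Feb 22 1997.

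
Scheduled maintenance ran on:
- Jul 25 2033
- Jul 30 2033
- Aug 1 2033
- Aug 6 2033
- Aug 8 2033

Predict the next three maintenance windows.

Aug 13 2033, Aug 15 2033, Aug 20 2033

The gap pattern 5, 2, 5, 2 repeats every 2 events.
These are the Mondays and Saturdays of each week.
Next Saturday: Aug 13 2033.
Next Monday: Aug 15 2033.
The following Saturday is Aug 20 2033.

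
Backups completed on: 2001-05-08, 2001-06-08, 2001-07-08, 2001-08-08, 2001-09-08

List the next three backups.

The day-of-month is always 8 (31, 30, 31, 31 days between events).
So this recurs on the 8th of each month.
October 2001: 2001-10-08.
November 2001: 2001-11-08.
Next: December 2001 → 2001-12-08.

2001-10-08, 2001-11-08, 2001-12-08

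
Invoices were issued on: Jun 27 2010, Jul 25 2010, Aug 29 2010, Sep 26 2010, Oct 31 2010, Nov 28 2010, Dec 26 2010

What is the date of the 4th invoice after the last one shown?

All Sundays; the gaps (28, 35, 28, 35, 28, 28) vary with month length.
This is the last Sunday of each month.
Last Sunday of January 2011: Jan 30 2011.
Last Sunday of February 2011: Feb 27 2011.
Last Sunday of March 2011: Mar 27 2011.
April 2011 ends with Sunday Apr 24 2011.

Apr 24 2011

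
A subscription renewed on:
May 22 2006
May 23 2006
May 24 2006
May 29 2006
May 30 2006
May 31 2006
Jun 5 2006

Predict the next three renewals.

Jun 6 2006, Jun 7 2006, Jun 12 2006

Every event lands on a Monday or Tuesday or Wednesday (gaps cycle 1, 1, 5, 1, 1, 5).
So the schedule is: every Monday, Tuesday and Wednesday.
The following Tuesday is Jun 6 2006.
Next Wednesday: Jun 7 2006.
The following Monday is Jun 12 2006.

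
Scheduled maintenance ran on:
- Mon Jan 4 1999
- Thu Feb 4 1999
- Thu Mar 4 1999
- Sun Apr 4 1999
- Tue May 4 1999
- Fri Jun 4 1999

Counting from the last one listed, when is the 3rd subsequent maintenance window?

Sat Sep 4 1999

The day-of-month is always 4 (31, 28, 31, 30, 31 days between events).
So this recurs on the 4th of each month.
July 1999: Sun Jul 4 1999.
Next: August 1999 → Wed Aug 4 1999.
Next: September 1999 → Sat Sep 4 1999.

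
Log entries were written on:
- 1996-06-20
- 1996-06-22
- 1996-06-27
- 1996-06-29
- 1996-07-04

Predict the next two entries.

The gap pattern 2, 5, 2, 5 repeats every 2 events.
These are the Thursdays and Saturdays of each week.
The following Saturday is 1996-07-06.
Next Thursday: 1996-07-11.

1996-07-06, 1996-07-11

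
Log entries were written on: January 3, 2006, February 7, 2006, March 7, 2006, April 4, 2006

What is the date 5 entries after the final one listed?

September 5, 2006

All dates are Tuesdays, 35, 28, 28 days apart.
Specifically, the 1st Tuesday of each month.
May 2006 — 1st Tuesday is May 2, 2006.
1st Tuesday of June 2006: June 6, 2006.
July 2006 — 1st Tuesday is July 4, 2006.
1st Tuesday of August 2006: August 1, 2006.
1st Tuesday of September 2006: September 5, 2006.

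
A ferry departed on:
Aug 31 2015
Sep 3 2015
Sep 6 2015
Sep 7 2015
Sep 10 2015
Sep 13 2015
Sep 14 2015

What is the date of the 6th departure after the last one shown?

The gap pattern 3, 3, 1, 3, 3, 1 repeats every 3 events.
These are the Mondays, Thursdays and Sundays of each week.
The following Thursday is Sep 17 2015.
The following Sunday is Sep 20 2015.
Next Monday: Sep 21 2015.
The following Thursday is Sep 24 2015.
Next Sunday: Sep 27 2015.
Next Monday: Sep 28 2015.

Sep 28 2015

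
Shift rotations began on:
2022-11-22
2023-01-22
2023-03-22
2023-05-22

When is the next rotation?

2023-07-22

The day-of-month is always 22 (61, 59, 61 days between events).
So this recurs on the 22nd of every 2 months.
Next: July 2023 → 2023-07-22.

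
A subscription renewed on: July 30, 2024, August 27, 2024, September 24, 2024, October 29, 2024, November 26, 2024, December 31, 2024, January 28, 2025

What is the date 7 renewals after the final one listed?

Every date is a Tuesday; gaps 28, 28, 35, 28, 35, 28 days.
Each is the last Tuesday of its month (at least one falls on the 29th or later, ruling out '4th Tuesday').
February 2025 ends with Tuesday February 25, 2025.
Last Tuesday of March 2025: March 25, 2025.
Last Tuesday of April 2025: April 29, 2025.
May 2025 ends with Tuesday May 27, 2025.
Last Tuesday of June 2025: June 24, 2025.
July 2025 ends with Tuesday July 29, 2025.
Last Tuesday of August 2025: August 26, 2025.

August 26, 2025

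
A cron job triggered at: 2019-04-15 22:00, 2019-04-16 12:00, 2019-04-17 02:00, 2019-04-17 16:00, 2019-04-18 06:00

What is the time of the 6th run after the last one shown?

The interval is a steady 14 hours (14, 14, 14, 14).
2019-04-18 06:00 + 14 h = 2019-04-18 20:00.
2019-04-18 20:00 + 14 h = 2019-04-19 10:00.
2019-04-19 10:00 + 14 h = 2019-04-20 00:00.
2019-04-20 00:00 + 14 h = 2019-04-20 14:00.
2019-04-20 14:00 + 14 h = 2019-04-21 04:00.
2019-04-21 04:00 + 14 h = 2019-04-21 18:00.

2019-04-21 18:00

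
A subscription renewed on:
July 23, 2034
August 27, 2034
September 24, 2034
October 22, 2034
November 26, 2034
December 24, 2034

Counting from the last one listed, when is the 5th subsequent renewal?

Gaps: 35, 28, 28, 35, 28 days — a mix of 28 and 35. Every date is a Sunday.
Each is the 4th Sunday of its month.
January 2035 — 4th Sunday is January 28, 2035.
4th Sunday of February 2035: February 25, 2035.
March 2035 — 4th Sunday is March 25, 2035.
April 2035 — 4th Sunday is April 22, 2035.
May 2035 — 4th Sunday is May 27, 2035.

May 27, 2035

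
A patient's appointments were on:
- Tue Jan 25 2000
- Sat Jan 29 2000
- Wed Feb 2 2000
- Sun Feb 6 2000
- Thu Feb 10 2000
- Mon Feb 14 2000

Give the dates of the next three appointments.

Gaps between consecutive events: 4, 4, 4, 4, 4 days — a constant 4-day interval.
Mon Feb 14 2000 + 4 days = Fri Feb 18 2000.
Fri Feb 18 2000 + 4 days = Tue Feb 22 2000.
Tue Feb 22 2000 + 4 days = Sat Feb 26 2000.

Fri Feb 18 2000, Tue Feb 22 2000, Sat Feb 26 2000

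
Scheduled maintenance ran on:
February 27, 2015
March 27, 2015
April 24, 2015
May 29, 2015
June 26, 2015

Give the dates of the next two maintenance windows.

July 31, 2015; August 28, 2015

These are Fridays with 28, 28, 35, 28-day gaps.
Each is the final Friday of its month — May 29, 2015 is past the 28th, so '4th Friday' doesn't fit.
July 2015 ends with Friday July 31, 2015.
Last Friday of August 2015: August 28, 2015.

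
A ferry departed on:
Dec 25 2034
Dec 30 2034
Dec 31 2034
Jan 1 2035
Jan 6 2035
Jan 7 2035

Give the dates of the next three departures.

Jan 8 2035, Jan 13 2035, Jan 14 2035

The gap pattern 5, 1, 1, 5, 1 repeats every 3 events.
These are the Mondays, Saturdays and Sundays of each week.
The following Monday is Jan 8 2035.
Next Saturday: Jan 13 2035.
Next Sunday: Jan 14 2035.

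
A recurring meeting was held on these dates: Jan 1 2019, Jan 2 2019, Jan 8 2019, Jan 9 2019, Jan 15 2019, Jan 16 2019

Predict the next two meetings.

Jan 22 2019, Jan 23 2019

The gap pattern 1, 6, 1, 6, 1 repeats every 2 events.
These are the Tuesdays and Wednesdays of each week.
Next Tuesday: Jan 22 2019.
The following Wednesday is Jan 23 2019.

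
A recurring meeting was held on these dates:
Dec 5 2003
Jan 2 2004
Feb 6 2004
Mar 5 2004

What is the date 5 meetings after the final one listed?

Aug 6 2004

All dates are Fridays, 28, 35, 28 days apart.
Specifically, the 1st Friday of each month.
April 2004 — 1st Friday is Apr 2 2004.
1st Friday of May 2004: May 7 2004.
1st Friday of June 2004: Jun 4 2004.
1st Friday of July 2004: Jul 2 2004.
1st Friday of August 2004: Aug 6 2004.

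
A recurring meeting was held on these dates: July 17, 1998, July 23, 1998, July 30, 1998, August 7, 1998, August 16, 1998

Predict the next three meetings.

August 26, 1998; September 6, 1998; September 18, 1998

Intervals are 6, 7, 8, 9 days — an arithmetic progression with common difference 1.
Next gap: 10 days. August 16, 1998 + 10 days = August 26, 1998.
Next gap: 11 days. August 26, 1998 + 11 days = September 6, 1998.
Next gap: 12 days. September 6, 1998 + 12 days = September 18, 1998.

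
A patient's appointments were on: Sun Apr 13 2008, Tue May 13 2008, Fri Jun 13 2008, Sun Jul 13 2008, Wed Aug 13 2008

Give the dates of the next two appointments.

The day-of-month is always 13 (30, 31, 30, 31 days between events).
So this recurs on the 13th of each month.
Next: September 2008 → Sat Sep 13 2008.
Next: October 2008 → Mon Oct 13 2008.

Sat Sep 13 2008, Mon Oct 13 2008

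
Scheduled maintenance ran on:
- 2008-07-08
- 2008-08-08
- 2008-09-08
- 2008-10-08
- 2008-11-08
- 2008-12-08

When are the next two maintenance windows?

Gaps: 31, 31, 30, 31, 30 days — not constant. Every event is on the 8th of the month.
Pattern: the 8th of each month.
Next: January 2009 → 2009-01-08.
February 2009: 2009-02-08.

2009-01-08, 2009-02-08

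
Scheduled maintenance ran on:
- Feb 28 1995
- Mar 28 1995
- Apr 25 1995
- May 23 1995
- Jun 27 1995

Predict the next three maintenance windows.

Jul 25 1995, Aug 22 1995, Sep 26 1995

These are Tuesdays at 28- or 35-day spacing (28, 28, 28, 35).
The pattern: 4th Tuesday of the month.
4th Tuesday of July 1995: Jul 25 1995.
4th Tuesday of August 1995: Aug 22 1995.
September 1995 — 4th Tuesday is Sep 26 1995.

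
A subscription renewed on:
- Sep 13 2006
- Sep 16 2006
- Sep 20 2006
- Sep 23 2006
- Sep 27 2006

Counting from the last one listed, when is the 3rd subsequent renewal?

Gaps: 3, 4, 3, 4 days — not constant, but cyclic with period 2.
The events fall on every Wednesday and Saturday.
Next Saturday: Sep 30 2006.
Next Wednesday: Oct 4 2006.
The following Saturday is Oct 7 2006.

Oct 7 2006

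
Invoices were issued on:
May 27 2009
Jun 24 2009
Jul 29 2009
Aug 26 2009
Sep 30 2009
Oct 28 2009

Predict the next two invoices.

These are Wednesdays with 28, 35, 28, 35, 28-day gaps.
Each is the final Wednesday of its month — Jul 29 2009 is past the 28th, so '4th Wednesday' doesn't fit.
November 2009 ends with Wednesday Nov 25 2009.
December 2009 ends with Wednesday Dec 30 2009.

Nov 25 2009, Dec 30 2009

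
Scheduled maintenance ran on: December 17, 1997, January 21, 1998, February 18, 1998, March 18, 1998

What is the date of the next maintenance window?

April 15, 1998

Gaps: 35, 28, 28 days — a mix of 28 and 35. Every date is a Wednesday.
Each is the 3rd Wednesday of its month.
3rd Wednesday of April 1998: April 15, 1998.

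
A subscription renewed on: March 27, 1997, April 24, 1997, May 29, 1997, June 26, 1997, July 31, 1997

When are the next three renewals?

August 28, 1997; September 25, 1997; October 30, 1997

These are Thursdays with 28, 35, 28, 35-day gaps.
Each is the final Thursday of its month — May 29, 1997 is past the 28th, so '4th Thursday' doesn't fit.
August 1997 ends with Thursday August 28, 1997.
September 1997 ends with Thursday September 25, 1997.
October 1997 ends with Thursday October 30, 1997.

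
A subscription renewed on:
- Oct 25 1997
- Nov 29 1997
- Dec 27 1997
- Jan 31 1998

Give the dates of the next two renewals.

Feb 28 1998, Mar 28 1998

These are Saturdays with 35, 28, 35-day gaps.
Each is the final Saturday of its month — Nov 29 1997 is past the 28th, so '4th Saturday' doesn't fit.
February 1998 ends with Saturday Feb 28 1998.
March 1998 ends with Saturday Mar 28 1998.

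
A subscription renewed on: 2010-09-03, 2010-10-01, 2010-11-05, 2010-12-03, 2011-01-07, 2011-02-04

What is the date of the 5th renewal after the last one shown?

2011-07-01

These are Fridays at 28- or 35-day spacing (28, 35, 28, 35, 28).
The pattern: 1st Friday of the month.
March 2011 — 1st Friday is 2011-03-04.
April 2011 — 1st Friday is 2011-04-01.
May 2011 — 1st Friday is 2011-05-06.
June 2011 — 1st Friday is 2011-06-03.
July 2011 — 1st Friday is 2011-07-01.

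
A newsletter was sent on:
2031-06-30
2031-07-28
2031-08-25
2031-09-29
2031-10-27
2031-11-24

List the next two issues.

These are Mondays with 28, 28, 35, 28, 28-day gaps.
Each is the final Monday of its month — 2031-06-30 is past the 28th, so '4th Monday' doesn't fit.
December 2031 ends with Monday 2031-12-29.
January 2032 ends with Monday 2032-01-26.

2031-12-29, 2032-01-26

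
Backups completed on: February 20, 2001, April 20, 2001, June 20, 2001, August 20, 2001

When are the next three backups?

October 20, 2001; December 20, 2001; February 20, 2002

The day-of-month is always 20 (59, 61, 61 days between events).
So this recurs on the 20th of every 2 months.
October 2001: October 20, 2001.
Next: December 2001 → December 20, 2001.
Next: February 2002 → February 20, 2002.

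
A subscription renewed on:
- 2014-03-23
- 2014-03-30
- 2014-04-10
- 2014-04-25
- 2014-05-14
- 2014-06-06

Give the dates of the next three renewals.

2014-07-03, 2014-08-03, 2014-09-07

Intervals are 7, 11, 15, 19, 23 days — an arithmetic progression with common difference 4.
Next gap: 27 days. 2014-06-06 + 27 days = 2014-07-03.
Next gap: 31 days. 2014-07-03 + 31 days = 2014-08-03.
Next gap: 35 days. 2014-08-03 + 35 days = 2014-09-07.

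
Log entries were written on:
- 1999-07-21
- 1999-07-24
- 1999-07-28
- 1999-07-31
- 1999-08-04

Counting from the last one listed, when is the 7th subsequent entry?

1999-08-28

The gap pattern 3, 4, 3, 4 repeats every 2 events.
These are the Wednesdays and Saturdays of each week.
Next Saturday: 1999-08-07.
The following Wednesday is 1999-08-11.
The following Saturday is 1999-08-14.
The following Wednesday is 1999-08-18.
Next Saturday: 1999-08-21.
Next Wednesday: 1999-08-25.
The following Saturday is 1999-08-28.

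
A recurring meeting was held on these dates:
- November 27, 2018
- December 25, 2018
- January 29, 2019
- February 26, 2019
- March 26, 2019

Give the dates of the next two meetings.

April 30, 2019; May 28, 2019

Every date is a Tuesday; gaps 28, 35, 28, 28 days.
Each is the last Tuesday of its month (at least one falls on the 29th or later, ruling out '4th Tuesday').
April 2019 ends with Tuesday April 30, 2019.
May 2019 ends with Tuesday May 28, 2019.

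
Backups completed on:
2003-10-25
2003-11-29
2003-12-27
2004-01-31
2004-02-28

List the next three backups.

Every date is a Saturday; gaps 35, 28, 35, 28 days.
Each is the last Saturday of its month (at least one falls on the 29th or later, ruling out '4th Saturday').
Last Saturday of March 2004: 2004-03-27.
Last Saturday of April 2004: 2004-04-24.
May 2004 ends with Saturday 2004-05-29.

2004-03-27, 2004-04-24, 2004-05-29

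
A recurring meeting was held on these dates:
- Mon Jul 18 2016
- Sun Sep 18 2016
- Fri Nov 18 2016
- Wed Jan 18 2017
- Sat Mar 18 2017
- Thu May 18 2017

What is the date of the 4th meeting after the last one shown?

Thu Jan 18 2018

Each date is the 18th; the gaps (62, 61, 61, 59, 61) track the month lengths.
The rule is the 18th of every 2 months.
Next: July 2017 → Tue Jul 18 2017.
Next: September 2017 → Mon Sep 18 2017.
November 2017: Sat Nov 18 2017.
Next: January 2018 → Thu Jan 18 2018.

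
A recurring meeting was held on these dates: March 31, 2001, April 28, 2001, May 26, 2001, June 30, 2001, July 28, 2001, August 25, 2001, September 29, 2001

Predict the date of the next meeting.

October 27, 2001

These are Saturdays with 28, 28, 35, 28, 28, 35-day gaps.
Each is the final Saturday of its month — March 31, 2001 is past the 28th, so '4th Saturday' doesn't fit.
October 2001 ends with Saturday October 27, 2001.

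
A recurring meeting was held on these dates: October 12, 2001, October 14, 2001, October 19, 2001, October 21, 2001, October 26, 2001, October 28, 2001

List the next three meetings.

November 2, 2001; November 4, 2001; November 9, 2001

Every event lands on a Friday or Sunday (gaps cycle 2, 5, 2, 5, 2).
So the schedule is: every Friday and Sunday.
Next Friday: November 2, 2001.
Next Sunday: November 4, 2001.
Next Friday: November 9, 2001.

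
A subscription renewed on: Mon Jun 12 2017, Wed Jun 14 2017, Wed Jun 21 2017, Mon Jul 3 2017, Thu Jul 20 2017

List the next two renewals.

The spacing grows by 5 each time: 2, 7, 12, 17 days.
Next gap: 22 days. Thu Jul 20 2017 + 22 days = Fri Aug 11 2017.
Next gap: 27 days. Fri Aug 11 2017 + 27 days = Thu Sep 7 2017.

Fri Aug 11 2017, Thu Sep 7 2017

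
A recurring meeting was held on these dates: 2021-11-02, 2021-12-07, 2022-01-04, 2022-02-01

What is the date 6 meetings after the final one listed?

2022-08-02

These are Tuesdays at 28- or 35-day spacing (35, 28, 28).
The pattern: 1st Tuesday of the month.
1st Tuesday of March 2022: 2022-03-01.
April 2022 — 1st Tuesday is 2022-04-05.
May 2022 — 1st Tuesday is 2022-05-03.
June 2022 — 1st Tuesday is 2022-06-07.
July 2022 — 1st Tuesday is 2022-07-05.
August 2022 — 1st Tuesday is 2022-08-02.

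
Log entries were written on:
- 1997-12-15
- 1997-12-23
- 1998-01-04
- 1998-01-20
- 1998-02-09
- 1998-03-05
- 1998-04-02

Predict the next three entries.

The spacing grows by 4 each time: 8, 12, 16, 20, 24, 28 days.
Next gap: 32 days. 1998-04-02 + 32 days = 1998-05-04.
Next gap: 36 days. 1998-05-04 + 36 days = 1998-06-09.
Next gap: 40 days. 1998-06-09 + 40 days = 1998-07-19.

1998-05-04, 1998-06-09, 1998-07-19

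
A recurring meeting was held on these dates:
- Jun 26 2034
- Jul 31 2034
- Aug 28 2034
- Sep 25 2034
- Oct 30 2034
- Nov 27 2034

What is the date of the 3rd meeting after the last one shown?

All Mondays; the gaps (35, 28, 28, 35, 28) vary with month length.
This is the last Monday of each month.
December 2034 ends with Monday Dec 25 2034.
Last Monday of January 2035: Jan 29 2035.
Last Monday of February 2035: Feb 26 2035.

Feb 26 2035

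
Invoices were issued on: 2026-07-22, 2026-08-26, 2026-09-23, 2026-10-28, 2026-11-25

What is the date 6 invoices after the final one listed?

All dates are Wednesdays, 35, 28, 35, 28 days apart.
Specifically, the 4th Wednesday of each month.
4th Wednesday of December 2026: 2026-12-23.
January 2027 — 4th Wednesday is 2027-01-27.
February 2027 — 4th Wednesday is 2027-02-24.
4th Wednesday of March 2027: 2027-03-24.
4th Wednesday of April 2027: 2027-04-28.
4th Wednesday of May 2027: 2027-05-26.

2027-05-26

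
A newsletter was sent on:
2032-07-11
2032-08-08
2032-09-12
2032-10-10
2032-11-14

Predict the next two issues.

2032-12-12, 2033-01-09

These are Sundays at 28- or 35-day spacing (28, 35, 28, 35).
The pattern: 2nd Sunday of the month.
December 2032 — 2nd Sunday is 2032-12-12.
January 2033 — 2nd Sunday is 2033-01-09.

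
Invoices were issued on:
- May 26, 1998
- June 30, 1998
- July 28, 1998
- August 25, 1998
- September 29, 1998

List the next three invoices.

October 27, 1998; November 24, 1998; December 29, 1998

Every date is a Tuesday; gaps 35, 28, 28, 35 days.
Each is the last Tuesday of its month (at least one falls on the 29th or later, ruling out '4th Tuesday').
October 1998 ends with Tuesday October 27, 1998.
Last Tuesday of November 1998: November 24, 1998.
December 1998 ends with Tuesday December 29, 1998.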